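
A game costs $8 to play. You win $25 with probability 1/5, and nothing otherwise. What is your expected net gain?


E[gain] = (25-8)×1/5 + (-8)×4/5
= 17/5 - 32/5 = -3

Expected net gain = $-3 ≈ $-3.00


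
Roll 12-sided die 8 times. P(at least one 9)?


P(no 9)^8 = (11/12)^8 = 214358881/429981696
P(≥1) = 1 - 214358881/429981696 = 215622815/429981696

P = 215622815/429981696 ≈ 50.15%


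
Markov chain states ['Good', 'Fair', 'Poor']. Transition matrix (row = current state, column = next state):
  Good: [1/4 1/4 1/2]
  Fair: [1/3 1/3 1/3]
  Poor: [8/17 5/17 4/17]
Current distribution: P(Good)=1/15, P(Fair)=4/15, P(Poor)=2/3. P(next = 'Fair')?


P(next=Fair) = Σᵢ P(now=i)×P(i→Fair)
= 1/15×1/4 + 4/15×1/3 + 2/3×5/17
= 1/60 + 4/45 + 10/51 = 923/3060

P = 923/3060 ≈ 0.3016


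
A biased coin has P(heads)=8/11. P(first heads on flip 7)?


Geometric: P(X=7) = (1-p)^(k-1)×p = (3/11)^6×8/11 = 5832/19487171

P(X=7) = 5832/19487171 ≈ 0.03%


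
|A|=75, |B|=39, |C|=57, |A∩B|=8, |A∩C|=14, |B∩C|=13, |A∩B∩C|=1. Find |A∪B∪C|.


|A∪B∪C| = 75+39+57-8-14-13+1 = 137

|A∪B∪C| = 137


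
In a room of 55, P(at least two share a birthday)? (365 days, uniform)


P(all different) = Π(365-i)/365 for i=0..54
= 0.013738
P(match) = 1 - 0.013738 = 0.986262

P ≈ 0.9863 ≈ 98.63%


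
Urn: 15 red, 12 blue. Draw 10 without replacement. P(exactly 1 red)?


Hypergeometric: C(15,1)×C(12,9)/C(27,10)
= 15×220/8436285 = 20/51129

P(X=1) = 20/51129 ≈ 0.04%


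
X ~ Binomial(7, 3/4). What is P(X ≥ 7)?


P(X ≥ 7) = Σ P(X=i) for i=7..7
P(X=7) = 2187/16384
Sum = 2187/16384

P(X ≥ 7) = 2187/16384 ≈ 13.35%


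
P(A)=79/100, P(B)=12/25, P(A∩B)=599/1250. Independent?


P(A)×P(B) = 237/625
P(A∩B) = 599/1250
Not equal → NOT independent

No, not independent


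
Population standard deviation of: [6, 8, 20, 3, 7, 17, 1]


Mean = 62/7
  (6-62/7)²=400/49
  (8-62/7)²=36/49
  (20-62/7)²=6084/49
  (3-62/7)²=1681/49
  (7-62/7)²=169/49
  (17-62/7)²=3249/49
  (1-62/7)²=3025/49
Σ(x-μ)² = 2092/7
σ² = (2092/7)/7 = 2092/49

σ = √(2092/49) ≈ 6.5341


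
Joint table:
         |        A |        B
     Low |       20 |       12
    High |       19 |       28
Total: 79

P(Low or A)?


P(Low∨A) = P(Low) + P(A) - P(Low∧A)
= (32 + 39 - 20)/79 = 51/79

P = 51/79 ≈ 64.56%


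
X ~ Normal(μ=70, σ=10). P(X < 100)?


z = (100-70)/10 = 3.0
P(Z < 3.0) = 0.9987

P(X < 100) ≈ 0.9987


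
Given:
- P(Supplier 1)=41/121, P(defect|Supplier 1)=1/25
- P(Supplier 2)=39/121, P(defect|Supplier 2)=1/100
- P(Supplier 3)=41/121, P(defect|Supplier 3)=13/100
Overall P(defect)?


P(B) = Σ P(B|Aᵢ)×P(Aᵢ)
  1/25×41/121 = 41/3025
  1/100×39/121 = 39/12100
  13/100×41/121 = 533/12100
Sum = 184/3025

P(defect) = 184/3025 ≈ 6.08%


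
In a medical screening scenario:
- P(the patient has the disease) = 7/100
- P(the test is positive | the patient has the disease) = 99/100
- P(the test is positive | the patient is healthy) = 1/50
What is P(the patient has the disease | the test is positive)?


Using Bayes' theorem:
P(A|B) = P(B|A)·P(A) / P(B)

P(the test is positive) = 99/100 × 7/100 + 1/50 × 93/100
= 693/10000 + 93/5000 = 879/10000

P(the patient has the disease|the test is positive) = (693/10000) / (879/10000) = 231/293

P(the patient has the disease|the test is positive) = 231/293 ≈ 78.84%


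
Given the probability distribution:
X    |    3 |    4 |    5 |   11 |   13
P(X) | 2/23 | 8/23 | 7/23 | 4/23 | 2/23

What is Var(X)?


E[X] = 143/23
E[X²] = 1143/23
Var(X) = E[X²] - (E[X])² = 1143/23 - 20449/529 = 5840/529

Var(X) = 5840/529 ≈ 11.0397


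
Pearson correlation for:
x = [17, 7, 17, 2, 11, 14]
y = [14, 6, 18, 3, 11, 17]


n=6, Σx=68, Σy=69, Σxy=951, Σx²=948, Σy²=975
r = (6×951 - 68×69)/√((6×948 - 68²)(6×975 - 69²))
= 1014/√(1064×1089) = 1014/√1158696 ≈ 1014/1076.4274 ≈ 0.9420

r ≈ 0.9420


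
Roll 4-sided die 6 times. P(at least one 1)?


P(no 1)^6 = (3/4)^6 = 729/4096
P(≥1) = 1 - 729/4096 = 3367/4096

P = 3367/4096 ≈ 82.20%


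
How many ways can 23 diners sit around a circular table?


Circular arrangements of 23 distinct objects: fix one position to break rotational symmetry.
(n-1)! = 22! = 1124000727777607680000

1124000727777607680000


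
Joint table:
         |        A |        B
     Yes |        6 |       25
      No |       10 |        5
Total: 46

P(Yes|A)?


P(Yes|A) = 6/(6+10) = 6/16 = 3/8

P = 3/8 ≈ 37.50%


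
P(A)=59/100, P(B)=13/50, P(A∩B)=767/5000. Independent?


P(A)×P(B) = 767/5000
P(A∩B) = 767/5000
Equal ✓ → Independent

Yes, independent


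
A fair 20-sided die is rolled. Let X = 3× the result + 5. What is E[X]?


E[die] = (1+20)/2 = 21/2
E[X] = 3×21/2 + 5 = 73/2

E[X] = 73/2


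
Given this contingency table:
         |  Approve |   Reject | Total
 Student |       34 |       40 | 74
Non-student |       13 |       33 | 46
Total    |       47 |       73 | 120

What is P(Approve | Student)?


P(Approve | Student) = 34/(34+40) = 34/74 = 17/37

P(Approve|Student) = 17/37 ≈ 45.95%


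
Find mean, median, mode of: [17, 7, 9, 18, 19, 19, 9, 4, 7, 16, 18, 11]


Sorted: [4, 7, 7, 9, 9, 11, 16, 17, 18, 18, 19, 19]
Mean = 154/12 = 77/6
Median = 27/2
Freq: {17: 1, 7: 2, 9: 2, 18: 2, 19: 2, 4: 1, 16: 1, 11: 1}
Mode: [7, 9, 18, 19]

Mean=77/6, Median=27/2, Mode=[7, 9, 18, 19]


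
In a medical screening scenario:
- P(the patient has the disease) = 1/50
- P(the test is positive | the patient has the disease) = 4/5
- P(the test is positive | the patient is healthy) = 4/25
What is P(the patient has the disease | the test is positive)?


Using Bayes' theorem:
P(A|B) = P(B|A)·P(A) / P(B)

P(the test is positive) = 4/5 × 1/50 + 4/25 × 49/50
= 2/125 + 98/625 = 108/625

P(the patient has the disease|the test is positive) = (2/125) / (108/625) = 5/54

P(the patient has the disease|the test is positive) = 5/54 ≈ 9.26%


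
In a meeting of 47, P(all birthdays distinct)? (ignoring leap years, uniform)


P(all different) = Π(365-i)/365 for i=0..46
= (365/365)×(364/365)×...×(319/365)
= 0.045226

P ≈ 0.0452 ≈ 4.52%


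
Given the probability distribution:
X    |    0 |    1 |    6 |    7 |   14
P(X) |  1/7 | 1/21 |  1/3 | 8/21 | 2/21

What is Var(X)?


E[X] = 127/21
E[X²] = 1037/21
Var(X) = E[X²] - (E[X])² = 1037/21 - 16129/441 = 5648/441

Var(X) = 5648/441 ≈ 12.8073


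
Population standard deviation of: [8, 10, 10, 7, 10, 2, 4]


Mean = 51/7
  (8-51/7)²=25/49
  (10-51/7)²=361/49
  (10-51/7)²=361/49
  (7-51/7)²=4/49
  (10-51/7)²=361/49
  (2-51/7)²=1369/49
  (4-51/7)²=529/49
Σ(x-μ)² = 430/7
σ² = (430/7)/7 = 430/49

σ = √(430/49) ≈ 2.9623


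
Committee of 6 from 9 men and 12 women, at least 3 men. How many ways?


Count by #men:
  3M,3W: C(9,3)×C(12,3)=18480
  4M,2W: C(9,4)×C(12,2)=8316
  5M,1W: C(9,5)×C(12,1)=1512
  6M,0W: C(9,6)×C(12,0)=84
Total = 28392

28392


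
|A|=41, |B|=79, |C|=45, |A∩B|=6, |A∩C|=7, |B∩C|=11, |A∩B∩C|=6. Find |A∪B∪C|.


|A∪B∪C| = 41+79+45-6-7-11+6 = 147

|A∪B∪C| = 147


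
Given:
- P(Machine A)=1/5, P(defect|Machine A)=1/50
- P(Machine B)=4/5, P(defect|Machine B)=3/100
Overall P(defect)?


P(B) = Σ P(B|Aᵢ)×P(Aᵢ)
  1/50×1/5 = 1/250
  3/100×4/5 = 3/125
Sum = 7/250

P(defect) = 7/250 ≈ 2.80%


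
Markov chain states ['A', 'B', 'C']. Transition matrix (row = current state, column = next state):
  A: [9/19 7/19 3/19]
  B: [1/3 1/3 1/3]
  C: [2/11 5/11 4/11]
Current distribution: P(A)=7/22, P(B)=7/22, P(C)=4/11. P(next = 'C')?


P(next=C) = Σᵢ P(now=i)×P(i→C)
= 7/22×3/19 + 7/22×1/3 + 4/11×4/11
= 21/418 + 7/66 + 16/121 = 1990/6897

P = 1990/6897 ≈ 0.2885


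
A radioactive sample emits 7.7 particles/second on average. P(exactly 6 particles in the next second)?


Poisson(λ=7.7): P(X=6) = e^(-λ)×λ^k/k!
= e^(-7.7) × 7.7^6 / 6!
≈ 0.0004528271829 × 208422.380089 / 720 ≈ 0.131082

P(X=6) ≈ 0.131082 ≈ 13.11%


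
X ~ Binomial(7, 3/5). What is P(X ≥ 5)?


P(X ≥ 5) = Σ P(X=i) for i=5..7
P(X=5) = 20412/78125
P(X=6) = 10206/78125
P(X=7) = 2187/78125
Sum = 6561/15625

P(X ≥ 5) = 6561/15625 ≈ 41.99%


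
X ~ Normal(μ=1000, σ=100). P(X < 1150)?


z = (1150-1000)/100 = 1.5
P(Z < 1.5) = 0.9332

P(X < 1150) ≈ 0.9332


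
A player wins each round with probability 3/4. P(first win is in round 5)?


Geometric: P(X=5) = (1-p)^(k-1)×p = (1/4)^4×3/4 = 3/1024

P(X=5) = 3/1024 ≈ 0.29%


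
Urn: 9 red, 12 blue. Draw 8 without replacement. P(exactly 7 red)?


Hypergeometric: C(9,7)×C(12,1)/C(21,8)
= 36×12/203490 = 24/11305

P(X=7) = 24/11305 ≈ 0.21%


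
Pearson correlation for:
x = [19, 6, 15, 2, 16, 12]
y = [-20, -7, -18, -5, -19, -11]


n=6, Σx=70, Σy=-80, Σxy=-1138, Σx²=1026, Σy²=1280
r = (6×(-1138) - 70×(-80))/√((6×1026 - 70²)(6×1280 - (-80)²))
= -1228/√(1256×1280) = -1228/√1607680 ≈ -1228/1267.9432 ≈ -0.9685

r ≈ -0.9685


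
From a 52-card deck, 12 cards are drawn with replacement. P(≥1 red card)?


P(not a red card) = 26/52 = 1/2
P(none in 12 draws) = (1/2)^12 = 1/4096
P(≥1 red card) = 1 - 1/4096 = 4095/4096

P = 4095/4096 ≈ 99.98%


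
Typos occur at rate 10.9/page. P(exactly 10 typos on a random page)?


Poisson(λ=10.9): P(X=10) = e^(-λ)×λ^k/k!
= e^(-10.9) × 10.9^10 / 10!
≈ 1.8458234e-05 × 23673636745.9 / 3628800 ≈ 0.120418

P(X=10) ≈ 0.120418 ≈ 12.04%


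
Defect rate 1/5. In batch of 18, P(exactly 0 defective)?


Binomial: P(X=0) = C(18,0)×p^0×(1-p)^18
= 1 × 1 × 68719476736/3814697265625 = 68719476736/3814697265625

P(X=0) = 68719476736/3814697265625 ≈ 1.80%


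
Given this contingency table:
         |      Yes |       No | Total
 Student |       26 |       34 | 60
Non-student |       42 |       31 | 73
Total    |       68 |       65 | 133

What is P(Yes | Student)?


P(Yes | Student) = 26/(26+34) = 26/60 = 13/30

P(Yes|Student) = 13/30 ≈ 43.33%


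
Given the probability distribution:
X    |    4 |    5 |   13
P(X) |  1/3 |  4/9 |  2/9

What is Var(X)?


E[X] = 58/9
E[X²] = 54
Var(X) = E[X²] - (E[X])² = 54 - 3364/81 = 1010/81

Var(X) = 1010/81 ≈ 12.4691


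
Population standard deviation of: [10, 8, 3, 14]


Mean = 35/4
  (10-35/4)²=25/16
  (8-35/4)²=9/16
  (3-35/4)²=529/16
  (14-35/4)²=441/16
Σ(x-μ)² = 251/4
σ² = (251/4)/4 = 251/16

σ = √(251/16) ≈ 3.9607


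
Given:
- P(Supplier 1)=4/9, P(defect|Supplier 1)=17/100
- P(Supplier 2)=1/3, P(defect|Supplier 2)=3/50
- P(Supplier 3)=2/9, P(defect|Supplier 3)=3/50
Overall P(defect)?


P(B) = Σ P(B|Aᵢ)×P(Aᵢ)
  17/100×4/9 = 17/225
  3/50×1/3 = 1/50
  3/50×2/9 = 1/75
Sum = 49/450

P(defect) = 49/450 ≈ 10.89%


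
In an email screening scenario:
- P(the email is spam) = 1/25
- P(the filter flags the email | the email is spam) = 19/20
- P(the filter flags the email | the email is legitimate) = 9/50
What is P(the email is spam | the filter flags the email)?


Using Bayes' theorem:
P(A|B) = P(B|A)·P(A) / P(B)

P(the filter flags the email) = 19/20 × 1/25 + 9/50 × 24/25
= 19/500 + 108/625 = 527/2500

P(the email is spam|the filter flags the email) = (19/500) / (527/2500) = 95/527

P(the email is spam|the filter flags the email) = 95/527 ≈ 18.03%


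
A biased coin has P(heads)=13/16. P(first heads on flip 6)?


Geometric: P(X=6) = (1-p)^(k-1)×p = (3/16)^5×13/16 = 3159/16777216

P(X=6) = 3159/16777216 ≈ 0.02%


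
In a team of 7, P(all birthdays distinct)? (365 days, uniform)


P(all different) = Π(365-i)/365 for i=0..6
= (365/365)×(364/365)×...×(359/365)
= 0.943764

P ≈ 0.9438 ≈ 94.38%


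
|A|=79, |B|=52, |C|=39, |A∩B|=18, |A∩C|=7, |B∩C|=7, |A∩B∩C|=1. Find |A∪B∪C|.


|A∪B∪C| = 79+52+39-18-7-7+1 = 139

|A∪B∪C| = 139


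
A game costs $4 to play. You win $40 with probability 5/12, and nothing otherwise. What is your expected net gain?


E[gain] = (40-4)×5/12 + (-4)×7/12
= 15 - 7/3 = 38/3

Expected net gain = $38/3 ≈ $12.67


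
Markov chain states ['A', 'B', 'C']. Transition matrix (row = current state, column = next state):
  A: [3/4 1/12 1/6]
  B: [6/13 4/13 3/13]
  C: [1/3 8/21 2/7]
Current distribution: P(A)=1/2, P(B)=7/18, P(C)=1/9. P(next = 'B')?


P(next=B) = Σᵢ P(now=i)×P(i→B)
= 1/2×1/12 + 7/18×4/13 + 1/9×8/21
= 1/24 + 14/117 + 8/189 = 4003/19656

P = 4003/19656 ≈ 0.2037


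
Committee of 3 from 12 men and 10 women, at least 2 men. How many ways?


Count by #men:
  2M,1W: C(12,2)×C(10,1)=660
  3M,0W: C(12,3)×C(10,0)=220
Total = 880

880


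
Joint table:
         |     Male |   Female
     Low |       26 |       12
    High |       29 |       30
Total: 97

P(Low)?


P(Low) = (26+12)/97 = 38/97

P(Low) = 38/97 ≈ 39.18%


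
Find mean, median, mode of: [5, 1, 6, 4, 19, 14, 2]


Sorted: [1, 2, 4, 5, 6, 14, 19]
Mean = 51/7
Median = 5
Freq: {5: 1, 1: 1, 6: 1, 4: 1, 19: 1, 14: 1, 2: 1}
Mode: No mode

Mean=51/7, Median=5, Mode=No mode


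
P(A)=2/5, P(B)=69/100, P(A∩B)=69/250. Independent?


P(A)×P(B) = 69/250
P(A∩B) = 69/250
Equal ✓ → Independent

Yes, independent


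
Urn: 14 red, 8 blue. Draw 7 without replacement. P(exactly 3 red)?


Hypergeometric: C(14,3)×C(8,4)/C(22,7)
= 364×70/170544 = 3185/21318

P(X=3) = 3185/21318 ≈ 14.94%


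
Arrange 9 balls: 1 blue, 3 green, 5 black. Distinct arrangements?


9!/(1!×3!×5!) = 504

504


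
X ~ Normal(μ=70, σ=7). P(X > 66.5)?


z = (66.5-70)/7 = -0.5
P(X > 66.5) = 1 - P(Z ≤ -0.5) = 1 - 0.3085 = 0.6915

P(X > 66.5) ≈ 0.6915


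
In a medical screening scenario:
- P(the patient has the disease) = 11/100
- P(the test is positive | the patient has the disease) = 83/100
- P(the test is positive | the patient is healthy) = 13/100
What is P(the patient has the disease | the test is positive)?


Using Bayes' theorem:
P(A|B) = P(B|A)·P(A) / P(B)

P(the test is positive) = 83/100 × 11/100 + 13/100 × 89/100
= 913/10000 + 1157/10000 = 207/1000

P(the patient has the disease|the test is positive) = (913/10000) / (207/1000) = 913/2070

P(the patient has the disease|the test is positive) = 913/2070 ≈ 44.11%


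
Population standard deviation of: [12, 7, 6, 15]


Mean = 40/4 = 10
  (12-10)²=4
  (7-10)²=9
  (6-10)²=16
  (15-10)²=25
Σ(x-μ)² = 54
σ² = 54/4 = 27/2

σ = √(27/2) ≈ 3.6742


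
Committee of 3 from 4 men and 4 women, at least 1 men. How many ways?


Count by #men:
  1M,2W: C(4,1)×C(4,2)=24
  2M,1W: C(4,2)×C(4,1)=24
  3M,0W: C(4,3)×C(4,0)=4
Total = 52

52


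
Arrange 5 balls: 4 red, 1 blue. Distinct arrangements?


5!/(4!×1!) = 5

5


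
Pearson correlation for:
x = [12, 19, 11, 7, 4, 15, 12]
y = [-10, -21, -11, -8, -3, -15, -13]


n=7, Σx=80, Σy=-81, Σxy=-1089, Σx²=1060, Σy²=1129
r = (7×(-1089) - 80×(-81))/√((7×1060 - 80²)(7×1129 - (-81)²))
= -1143/√(1020×1342) = -1143/√1368840 ≈ -1143/1169.9744 ≈ -0.9769

r ≈ -0.9769


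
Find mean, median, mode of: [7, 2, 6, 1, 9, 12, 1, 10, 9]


Sorted: [1, 1, 2, 6, 7, 9, 9, 10, 12]
Mean = 57/9 = 19/3
Median = 7
Freq: {7: 1, 2: 1, 6: 1, 1: 2, 9: 2, 12: 1, 10: 1}
Mode: [1, 9]

Mean=19/3, Median=7, Mode=[1, 9]


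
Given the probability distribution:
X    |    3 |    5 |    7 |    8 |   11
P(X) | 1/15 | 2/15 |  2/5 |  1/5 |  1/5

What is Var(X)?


E[X] = 112/15
E[X²] = 908/15
Var(X) = E[X²] - (E[X])² = 908/15 - 12544/225 = 1076/225

Var(X) = 1076/225 ≈ 4.7822


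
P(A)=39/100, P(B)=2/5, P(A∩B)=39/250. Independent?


P(A)×P(B) = 39/250
P(A∩B) = 39/250
Equal ✓ → Independent

Yes, independent


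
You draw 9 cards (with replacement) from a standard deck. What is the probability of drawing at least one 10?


P(not a 10) = 48/52 = 12/13
P(none in 9 draws) = (12/13)^9 = 5159780352/10604499373
P(≥1 10) = 1 - 5159780352/10604499373 = 5444719021/10604499373

P = 5444719021/10604499373 ≈ 51.34%


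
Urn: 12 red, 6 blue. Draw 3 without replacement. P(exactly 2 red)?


Hypergeometric: C(12,2)×C(6,1)/C(18,3)
= 66×6/816 = 33/68

P(X=2) = 33/68 ≈ 48.53%


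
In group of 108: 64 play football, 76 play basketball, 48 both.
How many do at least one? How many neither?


|A∪B| = 64+76-48 = 92
Neither = 108-92 = 16

At least one: 92; Neither: 16


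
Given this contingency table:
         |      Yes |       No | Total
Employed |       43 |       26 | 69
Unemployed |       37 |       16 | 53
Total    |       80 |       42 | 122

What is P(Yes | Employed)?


P(Yes | Employed) = 43/(43+26) = 43/69

P(Yes|Employed) = 43/69 ≈ 62.32%


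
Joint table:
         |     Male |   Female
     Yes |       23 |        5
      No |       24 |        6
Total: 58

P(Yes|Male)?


P(Yes|Male) = 23/(23+24) = 23/47

P = 23/47 ≈ 48.94%


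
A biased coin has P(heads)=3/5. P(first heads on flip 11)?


Geometric: P(X=11) = (1-p)^(k-1)×p = (2/5)^10×3/5 = 3072/48828125

P(X=11) = 3072/48828125 ≈ 0.01%


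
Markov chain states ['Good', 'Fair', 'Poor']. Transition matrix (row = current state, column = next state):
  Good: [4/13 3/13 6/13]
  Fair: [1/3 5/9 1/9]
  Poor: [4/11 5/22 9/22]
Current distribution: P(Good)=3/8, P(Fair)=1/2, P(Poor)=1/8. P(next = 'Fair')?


P(next=Fair) = Σᵢ P(now=i)×P(i→Fair)
= 3/8×3/13 + 1/2×5/9 + 1/8×5/22
= 9/104 + 5/18 + 5/176 = 8087/20592

P = 8087/20592 ≈ 0.3927


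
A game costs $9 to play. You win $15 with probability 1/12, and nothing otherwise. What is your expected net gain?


E[gain] = (15-9)×1/12 + (-9)×11/12
= 1/2 - 33/4 = -31/4

Expected net gain = $-31/4 ≈ $-7.75


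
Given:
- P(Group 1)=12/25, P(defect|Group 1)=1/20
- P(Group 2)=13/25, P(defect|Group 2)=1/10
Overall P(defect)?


P(B) = Σ P(B|Aᵢ)×P(Aᵢ)
  1/20×12/25 = 3/125
  1/10×13/25 = 13/250
Sum = 19/250

P(defect) = 19/250 ≈ 7.60%


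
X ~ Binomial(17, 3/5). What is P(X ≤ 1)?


P(X ≤ 1) = Σ P(X=i) for i=0..1
P(X=0) = 131072/762939453125
P(X=1) = 3342336/762939453125
Sum = 3473408/762939453125

P(X ≤ 1) = 3473408/762939453125 ≈ 0.00%


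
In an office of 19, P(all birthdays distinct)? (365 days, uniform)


P(all different) = Π(365-i)/365 for i=0..18
= (365/365)×(364/365)×...×(347/365)
= 0.620881

P ≈ 0.6209 ≈ 62.09%


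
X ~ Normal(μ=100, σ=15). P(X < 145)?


z = (145-100)/15 = 3.0
P(Z < 3.0) = 0.9987

P(X < 145) ≈ 0.9987


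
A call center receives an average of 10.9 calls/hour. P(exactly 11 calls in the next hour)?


Poisson(λ=10.9): P(X=11) = e^(-λ)×λ^k/k!
= e^(-10.9) × 10.9^11 / 11!
≈ 1.8458234e-05 × 258042640531 / 39916800 ≈ 0.119323

P(X=11) ≈ 0.119323 ≈ 11.93%


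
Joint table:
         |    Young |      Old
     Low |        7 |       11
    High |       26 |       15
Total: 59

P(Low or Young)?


P(Low∨Young) = P(Low) + P(Young) - P(Low∧Young)
= (18 + 33 - 7)/59 = 44/59

P = 44/59 ≈ 74.58%


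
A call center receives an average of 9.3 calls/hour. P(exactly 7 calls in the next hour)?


Poisson(λ=9.3): P(X=7) = e^(-λ)×λ^k/k!
= e^(-9.3) × 9.3^7 / 7!
≈ 9.142423148e-05 × 6017008.70608 / 5040 ≈ 0.109147

P(X=7) ≈ 0.109147 ≈ 10.91%


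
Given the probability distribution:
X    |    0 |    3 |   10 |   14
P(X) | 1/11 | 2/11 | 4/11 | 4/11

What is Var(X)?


E[X] = 102/11
E[X²] = 1202/11
Var(X) = E[X²] - (E[X])² = 1202/11 - 10404/121 = 2818/121

Var(X) = 2818/121 ≈ 23.2893


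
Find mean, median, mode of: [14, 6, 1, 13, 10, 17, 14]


Sorted: [1, 6, 10, 13, 14, 14, 17]
Mean = 75/7
Median = 13
Freq: {14: 2, 6: 1, 1: 1, 13: 1, 10: 1, 17: 1}
Mode: [14]

Mean=75/7, Median=13, Mode=14


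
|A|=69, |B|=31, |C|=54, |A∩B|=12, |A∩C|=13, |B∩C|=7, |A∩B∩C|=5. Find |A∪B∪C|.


|A∪B∪C| = 69+31+54-12-13-7+5 = 127

|A∪B∪C| = 127


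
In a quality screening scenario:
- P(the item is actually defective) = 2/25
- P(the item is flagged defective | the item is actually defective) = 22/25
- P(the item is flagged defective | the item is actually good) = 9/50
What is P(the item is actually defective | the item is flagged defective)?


Using Bayes' theorem:
P(A|B) = P(B|A)·P(A) / P(B)

P(the item is flagged defective) = 22/25 × 2/25 + 9/50 × 23/25
= 44/625 + 207/1250 = 59/250

P(the item is actually defective|the item is flagged defective) = (44/625) / (59/250) = 88/295

P(the item is actually defective|the item is flagged defective) = 88/295 ≈ 29.83%


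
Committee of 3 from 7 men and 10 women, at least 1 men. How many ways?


Count by #men:
  1M,2W: C(7,1)×C(10,2)=315
  2M,1W: C(7,2)×C(10,1)=210
  3M,0W: C(7,3)×C(10,0)=35
Total = 560

560


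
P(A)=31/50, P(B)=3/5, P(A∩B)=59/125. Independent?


P(A)×P(B) = 93/250
P(A∩B) = 59/125
Not equal → NOT independent

No, not independent


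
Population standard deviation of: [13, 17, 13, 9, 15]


Mean = 67/5
  (13-67/5)²=4/25
  (17-67/5)²=324/25
  (13-67/5)²=4/25
  (9-67/5)²=484/25
  (15-67/5)²=64/25
Σ(x-μ)² = 176/5
σ² = (176/5)/5 = 176/25

σ = √(176/25) ≈ 2.6533


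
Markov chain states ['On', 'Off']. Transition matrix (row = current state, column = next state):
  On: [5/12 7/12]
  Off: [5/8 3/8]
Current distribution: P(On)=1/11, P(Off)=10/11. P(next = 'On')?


P(next=On) = Σᵢ P(now=i)×P(i→On)
= 1/11×5/12 + 10/11×5/8
= 5/132 + 25/44 = 20/33

P = 20/33 ≈ 0.6061


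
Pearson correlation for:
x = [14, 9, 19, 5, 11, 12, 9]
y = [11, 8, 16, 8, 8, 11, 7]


n=7, Σx=79, Σy=69, Σxy=853, Σx²=1009, Σy²=739
r = (7×853 - 79×69)/√((7×1009 - 79²)(7×739 - 69²))
= 520/√(822×412) = 520/√338664 ≈ 520/581.9485 ≈ 0.8935

r ≈ 0.8935


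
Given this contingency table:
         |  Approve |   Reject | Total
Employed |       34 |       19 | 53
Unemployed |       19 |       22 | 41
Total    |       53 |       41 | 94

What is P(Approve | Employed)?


P(Approve | Employed) = 34/(34+19) = 34/53

P(Approve|Employed) = 34/53 ≈ 64.15%


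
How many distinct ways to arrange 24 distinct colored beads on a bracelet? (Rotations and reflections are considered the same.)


Free circular arrangements: rotations and reflections both identified.
(n-1)!/2 = 23!/2 = 25852016738884976640000/2 = 12926008369442488320000

12926008369442488320000


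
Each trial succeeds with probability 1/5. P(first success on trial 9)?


Geometric: P(X=9) = (1-p)^(k-1)×p = (4/5)^8×1/5 = 65536/1953125

P(X=9) = 65536/1953125 ≈ 3.36%


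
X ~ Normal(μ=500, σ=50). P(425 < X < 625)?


z₁=(425-500)/50=-1.5, z₂=(625-500)/50=2.5
P = Φ(2.5) - Φ(-1.5) = 0.993790 - 0.066807 = 0.926983 ≈ 0.9270

P(425 < X < 625) ≈ 0.9270


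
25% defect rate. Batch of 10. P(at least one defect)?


P(all good) = (3/4)^10 = 59049/1048576
P(≥1 defect) = 989527/1048576

P = 989527/1048576 ≈ 94.37%


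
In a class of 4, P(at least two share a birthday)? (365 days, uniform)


P(all different) = Π(365-i)/365 for i=0..3
= 0.983644
P(match) = 1 - 0.983644 = 0.016356

P ≈ 0.0164 ≈ 1.64%


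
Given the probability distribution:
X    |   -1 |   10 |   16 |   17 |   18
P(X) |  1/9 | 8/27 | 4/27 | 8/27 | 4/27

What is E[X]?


E[X] = Σ x·P(X=x)
= (-1)×(1/9) + (10)×(8/27) + (16)×(4/27) + (17)×(8/27) + (18)×(4/27)
= 349/27

E[X] = 349/27


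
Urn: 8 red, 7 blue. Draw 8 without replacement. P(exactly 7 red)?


Hypergeometric: C(8,7)×C(7,1)/C(15,8)
= 8×7/6435 = 56/6435

P(X=7) = 56/6435 ≈ 0.87%


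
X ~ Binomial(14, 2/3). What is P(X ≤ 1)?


P(X ≤ 1) = Σ P(X=i) for i=0..1
P(X=0) = 1/4782969
P(X=1) = 28/4782969
Sum = 29/4782969

P(X ≤ 1) = 29/4782969 ≈ 0.00%


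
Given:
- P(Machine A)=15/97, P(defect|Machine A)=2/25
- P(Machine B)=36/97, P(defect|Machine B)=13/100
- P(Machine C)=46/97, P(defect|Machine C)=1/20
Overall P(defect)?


P(B) = Σ P(B|Aᵢ)×P(Aᵢ)
  2/25×15/97 = 6/485
  13/100×36/97 = 117/2425
  1/20×46/97 = 23/970
Sum = 409/4850

P(defect) = 409/4850 ≈ 8.43%


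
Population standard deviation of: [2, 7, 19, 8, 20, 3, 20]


Mean = 79/7
  (2-79/7)²=4225/49
  (7-79/7)²=900/49
  (19-79/7)²=2916/49
  (8-79/7)²=529/49
  (20-79/7)²=3721/49
  (3-79/7)²=3364/49
  (20-79/7)²=3721/49
Σ(x-μ)² = 2768/7
σ² = (2768/7)/7 = 2768/49

σ = √(2768/49) ≈ 7.5160


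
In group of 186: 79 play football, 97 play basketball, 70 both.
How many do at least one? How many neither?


|A∪B| = 79+97-70 = 106
Neither = 186-106 = 80

At least one: 106; Neither: 80


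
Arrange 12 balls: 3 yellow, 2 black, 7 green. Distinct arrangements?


12!/(3!×2!×7!) = 7920

7920


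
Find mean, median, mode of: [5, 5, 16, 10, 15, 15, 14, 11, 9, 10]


Sorted: [5, 5, 9, 10, 10, 11, 14, 15, 15, 16]
Mean = 110/10 = 11
Median = 21/2
Freq: {5: 2, 16: 1, 10: 2, 15: 2, 14: 1, 11: 1, 9: 1}
Mode: [5, 10, 15]

Mean=11, Median=21/2, Mode=[5, 10, 15]


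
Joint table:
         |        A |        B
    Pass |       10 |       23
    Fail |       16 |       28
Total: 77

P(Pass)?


P(Pass) = (10+23)/77 = 33/77 = 3/7

P(Pass) = 3/7 ≈ 42.86%


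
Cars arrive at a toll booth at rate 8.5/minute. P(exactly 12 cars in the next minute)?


Poisson(λ=8.5): P(X=12) = e^(-λ)×λ^k/k!
= e^(-8.5) × 8.5^12 / 12!
≈ 0.000203468369 × 142241757136 / 479001600 ≈ 0.060421

P(X=12) ≈ 0.060421 ≈ 6.04%


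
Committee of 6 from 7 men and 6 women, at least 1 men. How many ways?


Count by #men:
  1M,5W: C(7,1)×C(6,5)=42
  2M,4W: C(7,2)×C(6,4)=315
  3M,3W: C(7,3)×C(6,3)=700
  4M,2W: C(7,4)×C(6,2)=525
  5M,1W: C(7,5)×C(6,1)=126
  6M,0W: C(7,6)×C(6,0)=7
Total = 1715

1715


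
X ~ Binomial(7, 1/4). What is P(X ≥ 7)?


P(X ≥ 7) = Σ P(X=i) for i=7..7
P(X=7) = 1/16384
Sum = 1/16384

P(X ≥ 7) = 1/16384 ≈ 0.01%


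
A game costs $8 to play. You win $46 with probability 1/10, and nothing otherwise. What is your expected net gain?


E[gain] = (46-8)×1/10 + (-8)×9/10
= 19/5 - 36/5 = -17/5

Expected net gain = $-17/5 ≈ $-3.40


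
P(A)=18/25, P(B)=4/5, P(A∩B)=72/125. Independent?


P(A)×P(B) = 72/125
P(A∩B) = 72/125
Equal ✓ → Independent

Yes, independent


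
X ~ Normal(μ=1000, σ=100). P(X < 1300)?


z = (1300-1000)/100 = 3.0
P(Z < 3.0) = 0.9987

P(X < 1300) ≈ 0.9987


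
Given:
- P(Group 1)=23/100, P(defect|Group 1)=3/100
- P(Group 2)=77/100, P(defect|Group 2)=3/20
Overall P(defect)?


P(B) = Σ P(B|Aᵢ)×P(Aᵢ)
  3/100×23/100 = 69/10000
  3/20×77/100 = 231/2000
Sum = 153/1250

P(defect) = 153/1250 ≈ 12.24%


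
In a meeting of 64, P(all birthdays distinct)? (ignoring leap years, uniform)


P(all different) = Π(365-i)/365 for i=0..63
= (365/365)×(364/365)×...×(302/365)
= 0.002810

P ≈ 0.0028 ≈ 0.28%


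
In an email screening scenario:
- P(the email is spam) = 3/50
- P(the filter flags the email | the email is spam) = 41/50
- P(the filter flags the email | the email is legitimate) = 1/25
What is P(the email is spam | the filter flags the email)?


Using Bayes' theorem:
P(A|B) = P(B|A)·P(A) / P(B)

P(the filter flags the email) = 41/50 × 3/50 + 1/25 × 47/50
= 123/2500 + 47/1250 = 217/2500

P(the email is spam|the filter flags the email) = (123/2500) / (217/2500) = 123/217

P(the email is spam|the filter flags the email) = 123/217 ≈ 56.68%


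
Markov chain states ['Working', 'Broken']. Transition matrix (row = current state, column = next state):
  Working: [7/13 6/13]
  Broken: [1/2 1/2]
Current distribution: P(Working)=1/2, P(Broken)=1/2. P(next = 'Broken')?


P(next=Broken) = Σᵢ P(now=i)×P(i→Broken)
= 1/2×6/13 + 1/2×1/2
= 3/13 + 1/4 = 25/52

P = 25/52 ≈ 0.4808


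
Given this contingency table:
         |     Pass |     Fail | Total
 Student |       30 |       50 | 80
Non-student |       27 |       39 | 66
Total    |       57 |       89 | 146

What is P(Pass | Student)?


P(Pass | Student) = 30/(30+50) = 30/80 = 3/8

P(Pass|Student) = 3/8 ≈ 37.50%


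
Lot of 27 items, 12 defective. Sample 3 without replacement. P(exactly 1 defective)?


Hypergeometric: C(12,1)×C(15,2)/C(27,3)
= 12×105/2925 = 28/65

P(X=1) = 28/65 ≈ 43.08%


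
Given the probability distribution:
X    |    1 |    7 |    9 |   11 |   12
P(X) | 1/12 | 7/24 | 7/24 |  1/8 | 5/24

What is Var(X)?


E[X] = 69/8
E[X²] = 665/8
Var(X) = E[X²] - (E[X])² = 665/8 - 4761/64 = 559/64

Var(X) = 559/64 ≈ 8.7344


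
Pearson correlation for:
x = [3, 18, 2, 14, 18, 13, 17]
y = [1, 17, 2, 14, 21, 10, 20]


n=7, Σx=85, Σy=85, Σxy=1357, Σx²=1315, Σy²=1431
r = (7×1357 - 85×85)/√((7×1315 - 85²)(7×1431 - 85²))
= 2274/√(1980×2792) = 2274/√5528160 ≈ 2274/2351.2039 ≈ 0.9672

r ≈ 0.9672


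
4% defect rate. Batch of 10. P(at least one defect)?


P(all good) = (24/25)^10 = 63403380965376/95367431640625
P(≥1 defect) = 31964050675249/95367431640625

P = 31964050675249/95367431640625 ≈ 33.52%


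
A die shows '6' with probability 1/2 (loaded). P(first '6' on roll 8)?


Geometric: P(X=8) = (1-p)^(k-1)×p = (1/2)^7×1/2 = 1/256

P(X=8) = 1/256 ≈ 0.39%


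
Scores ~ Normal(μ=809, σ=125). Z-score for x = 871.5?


z = (x - μ)/σ = (871.5 - 809)/125 = 0.5

z = 0.5


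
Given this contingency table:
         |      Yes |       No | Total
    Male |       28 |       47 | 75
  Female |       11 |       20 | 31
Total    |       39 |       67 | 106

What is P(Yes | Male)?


P(Yes | Male) = 28/(28+47) = 28/75

P(Yes|Male) = 28/75 ≈ 37.33%


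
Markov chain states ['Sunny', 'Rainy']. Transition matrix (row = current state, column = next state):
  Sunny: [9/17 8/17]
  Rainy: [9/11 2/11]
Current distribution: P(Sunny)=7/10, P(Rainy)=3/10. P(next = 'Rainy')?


P(next=Rainy) = Σᵢ P(now=i)×P(i→Rainy)
= 7/10×8/17 + 3/10×2/11
= 28/85 + 3/55 = 359/935

P = 359/935 ≈ 0.3840


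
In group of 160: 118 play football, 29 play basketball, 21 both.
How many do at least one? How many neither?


|A∪B| = 118+29-21 = 126
Neither = 160-126 = 34

At least one: 126; Neither: 34


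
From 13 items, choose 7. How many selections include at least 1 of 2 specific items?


Complement: C(13,7) - C(11,7) = 1716 - 330 = 1386

1386


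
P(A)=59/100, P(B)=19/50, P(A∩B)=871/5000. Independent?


P(A)×P(B) = 1121/5000
P(A∩B) = 871/5000
Not equal → NOT independent

No, not independent


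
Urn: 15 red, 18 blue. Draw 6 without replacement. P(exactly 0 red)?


Hypergeometric: C(15,0)×C(18,6)/C(33,6)
= 1×18564/1107568 = 663/39556

P(X=0) = 663/39556 ≈ 1.68%


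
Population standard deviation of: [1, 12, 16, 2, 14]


Mean = 45/5 = 9
  (1-9)²=64
  (12-9)²=9
  (16-9)²=49
  (2-9)²=49
  (14-9)²=25
Σ(x-μ)² = 196
σ² = 196/5

σ = √(196/5) ≈ 6.2610


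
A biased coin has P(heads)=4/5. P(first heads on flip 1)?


Geometric: P(X=1) = (1-p)^(k-1)×p = (1/5)^0×4/5 = 4/5

P(X=1) = 4/5 ≈ 80.00%


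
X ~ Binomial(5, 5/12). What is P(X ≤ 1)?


P(X ≤ 1) = Σ P(X=i) for i=0..1
P(X=0) = 16807/248832
P(X=1) = 60025/248832
Sum = 2401/7776

P(X ≤ 1) = 2401/7776 ≈ 30.88%


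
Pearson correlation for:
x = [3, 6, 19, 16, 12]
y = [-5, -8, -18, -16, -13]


n=5, Σx=56, Σy=-60, Σxy=-817, Σx²=806, Σy²=838
r = (5×(-817) - 56×(-60))/√((5×806 - 56²)(5×838 - (-60)²))
= -725/√(894×590) = -725/√527460 ≈ -725/726.2644 ≈ -0.9983

r ≈ -0.9983


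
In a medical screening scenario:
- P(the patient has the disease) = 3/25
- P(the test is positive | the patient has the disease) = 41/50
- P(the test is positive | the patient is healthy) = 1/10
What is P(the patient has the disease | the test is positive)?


Using Bayes' theorem:
P(A|B) = P(B|A)·P(A) / P(B)

P(the test is positive) = 41/50 × 3/25 + 1/10 × 22/25
= 123/1250 + 11/125 = 233/1250

P(the patient has the disease|the test is positive) = (123/1250) / (233/1250) = 123/233

P(the patient has the disease|the test is positive) = 123/233 ≈ 52.79%


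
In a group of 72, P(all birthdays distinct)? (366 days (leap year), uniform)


P(all different) = Π(366-i)/366 for i=0..71
= (366/366)×(365/366)×...×(295/366)
= 0.000559

P ≈ 0.0006 ≈ 0.06%


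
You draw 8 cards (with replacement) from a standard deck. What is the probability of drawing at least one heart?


P(not a heart) = 39/52 = 3/4
P(none in 8 draws) = (3/4)^8 = 6561/65536
P(≥1 heart) = 1 - 6561/65536 = 58975/65536

P = 58975/65536 ≈ 89.99%


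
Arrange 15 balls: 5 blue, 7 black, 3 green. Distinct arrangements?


15!/(5!×7!×3!) = 360360

360360


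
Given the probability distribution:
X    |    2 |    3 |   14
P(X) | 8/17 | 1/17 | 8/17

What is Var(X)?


E[X] = 131/17
E[X²] = 1609/17
Var(X) = E[X²] - (E[X])² = 1609/17 - 17161/289 = 10192/289

Var(X) = 10192/289 ≈ 35.2664


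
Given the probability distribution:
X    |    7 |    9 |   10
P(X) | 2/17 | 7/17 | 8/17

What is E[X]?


E[X] = Σ x·P(X=x)
= (7)×(2/17) + (9)×(7/17) + (10)×(8/17)
= 157/17

E[X] = 157/17


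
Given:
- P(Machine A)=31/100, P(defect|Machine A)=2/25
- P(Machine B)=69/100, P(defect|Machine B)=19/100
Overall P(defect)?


P(B) = Σ P(B|Aᵢ)×P(Aᵢ)
  2/25×31/100 = 31/1250
  19/100×69/100 = 1311/10000
Sum = 1559/10000

P(defect) = 1559/10000 ≈ 15.59%


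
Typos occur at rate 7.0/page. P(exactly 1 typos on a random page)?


Poisson(λ=7.0): P(X=1) = e^(-λ)×λ^k/k!
= e^(-7.0) × 7.0^1 / 1!
≈ 0.0009118819656 × 7 / 1 ≈ 0.006383

P(X=1) ≈ 0.006383 ≈ 0.64%


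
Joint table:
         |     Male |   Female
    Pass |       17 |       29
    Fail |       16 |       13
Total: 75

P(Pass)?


P(Pass) = (17+29)/75 = 46/75

P(Pass) = 46/75 ≈ 61.33%


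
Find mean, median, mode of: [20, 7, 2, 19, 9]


Sorted: [2, 7, 9, 19, 20]
Mean = 57/5
Median = 9
Freq: {20: 1, 7: 1, 2: 1, 19: 1, 9: 1}
Mode: No mode

Mean=57/5, Median=9, Mode=No mode


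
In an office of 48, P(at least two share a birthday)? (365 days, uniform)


P(all different) = Π(365-i)/365 for i=0..47
= 0.039402
P(match) = 1 - 0.039402 = 0.960598

P ≈ 0.9606 ≈ 96.06%


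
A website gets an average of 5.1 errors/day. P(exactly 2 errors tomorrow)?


Poisson(λ=5.1): P(X=2) = e^(-λ)×λ^k/k!
= e^(-5.1) × 5.1^2 / 2!
≈ 0.006096746566 × 26.01 / 2 ≈ 0.079288

P(X=2) ≈ 0.079288 ≈ 7.93%


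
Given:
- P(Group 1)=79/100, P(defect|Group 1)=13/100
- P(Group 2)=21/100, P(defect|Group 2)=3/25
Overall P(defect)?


P(B) = Σ P(B|Aᵢ)×P(Aᵢ)
  13/100×79/100 = 1027/10000
  3/25×21/100 = 63/2500
Sum = 1279/10000

P(defect) = 1279/10000 ≈ 12.79%


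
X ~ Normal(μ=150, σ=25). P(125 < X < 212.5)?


z₁=(125-150)/25=-1.0, z₂=(212.5-150)/25=2.5
P = Φ(2.5) - Φ(-1.0) = 0.993790 - 0.158655 = 0.835135 ≈ 0.8351

P(125 < X < 212.5) ≈ 0.8351


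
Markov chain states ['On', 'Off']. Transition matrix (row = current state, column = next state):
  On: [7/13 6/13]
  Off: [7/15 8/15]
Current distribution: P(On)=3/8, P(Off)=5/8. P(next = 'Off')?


P(next=Off) = Σᵢ P(now=i)×P(i→Off)
= 3/8×6/13 + 5/8×8/15
= 9/52 + 1/3 = 79/156

P = 79/156 ≈ 0.5064


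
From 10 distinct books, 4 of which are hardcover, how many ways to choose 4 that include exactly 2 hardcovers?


Choose 2 of the 4 hardcovers and 2 of the other 6 books:
C(4,2)×C(6,2) = 6×15 = 90

90


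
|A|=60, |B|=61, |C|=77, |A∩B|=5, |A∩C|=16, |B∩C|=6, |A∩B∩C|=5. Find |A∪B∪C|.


|A∪B∪C| = 60+61+77-5-16-6+5 = 176

|A∪B∪C| = 176


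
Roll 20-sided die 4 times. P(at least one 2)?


P(no 2)^4 = (19/20)^4 = 130321/160000
P(≥1) = 1 - 130321/160000 = 29679/160000

P = 29679/160000 ≈ 18.55%


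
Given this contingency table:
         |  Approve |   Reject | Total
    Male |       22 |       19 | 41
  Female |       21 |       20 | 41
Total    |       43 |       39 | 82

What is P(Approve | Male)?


P(Approve | Male) = 22/(22+19) = 22/41

P(Approve|Male) = 22/41 ≈ 53.66%


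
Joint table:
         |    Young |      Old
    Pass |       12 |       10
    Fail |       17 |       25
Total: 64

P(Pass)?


P(Pass) = (12+10)/64 = 22/64 = 11/32

P(Pass) = 11/32 ≈ 34.38%


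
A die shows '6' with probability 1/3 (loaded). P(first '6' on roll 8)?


Geometric: P(X=8) = (1-p)^(k-1)×p = (2/3)^7×1/3 = 128/6561

P(X=8) = 128/6561 ≈ 1.95%


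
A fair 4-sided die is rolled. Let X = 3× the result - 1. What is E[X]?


E[die] = (1+4)/2 = 5/2
E[X] = 3×5/2 - 1 = 13/2

E[X] = 13/2


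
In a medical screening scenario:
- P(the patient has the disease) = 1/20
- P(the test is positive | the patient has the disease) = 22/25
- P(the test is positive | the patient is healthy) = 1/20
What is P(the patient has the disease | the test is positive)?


Using Bayes' theorem:
P(A|B) = P(B|A)·P(A) / P(B)

P(the test is positive) = 22/25 × 1/20 + 1/20 × 19/20
= 11/250 + 19/400 = 183/2000

P(the patient has the disease|the test is positive) = (11/250) / (183/2000) = 88/183

P(the patient has the disease|the test is positive) = 88/183 ≈ 48.09%


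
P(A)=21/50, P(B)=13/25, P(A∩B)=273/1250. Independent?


P(A)×P(B) = 273/1250
P(A∩B) = 273/1250
Equal ✓ → Independent

Yes, independent


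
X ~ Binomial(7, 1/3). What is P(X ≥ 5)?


P(X ≥ 5) = Σ P(X=i) for i=5..7
P(X=5) = 28/729
P(X=6) = 14/2187
P(X=7) = 1/2187
Sum = 11/243

P(X ≥ 5) = 11/243 ≈ 4.53%


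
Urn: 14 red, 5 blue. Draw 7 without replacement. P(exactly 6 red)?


Hypergeometric: C(14,6)×C(5,1)/C(19,7)
= 3003×5/50388 = 385/1292

P(X=6) = 385/1292 ≈ 29.80%


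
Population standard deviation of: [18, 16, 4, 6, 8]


Mean = 52/5
  (18-52/5)²=1444/25
  (16-52/5)²=784/25
  (4-52/5)²=1024/25
  (6-52/5)²=484/25
  (8-52/5)²=144/25
Σ(x-μ)² = 776/5
σ² = (776/5)/5 = 776/25

σ = √(776/25) ≈ 5.5714


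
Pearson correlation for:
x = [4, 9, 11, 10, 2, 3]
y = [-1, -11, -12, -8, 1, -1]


n=6, Σx=39, Σy=-32, Σxy=-316, Σx²=331, Σy²=332
r = (6×(-316) - 39×(-32))/√((6×331 - 39²)(6×332 - (-32)²))
= -648/√(465×968) = -648/√450120 ≈ -648/670.9098 ≈ -0.9659

r ≈ -0.9659


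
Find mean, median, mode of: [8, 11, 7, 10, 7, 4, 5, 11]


Sorted: [4, 5, 7, 7, 8, 10, 11, 11]
Mean = 63/8
Median = 15/2
Freq: {8: 1, 11: 2, 7: 2, 10: 1, 4: 1, 5: 1}
Mode: [7, 11]

Mean=63/8, Median=15/2, Mode=[7, 11]


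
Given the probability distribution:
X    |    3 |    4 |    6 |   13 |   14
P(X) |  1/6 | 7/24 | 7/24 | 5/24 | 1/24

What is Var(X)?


E[X] = 161/24
E[X²] = 1441/24
Var(X) = E[X²] - (E[X])² = 1441/24 - 25921/576 = 8663/576

Var(X) = 8663/576 ≈ 15.0399


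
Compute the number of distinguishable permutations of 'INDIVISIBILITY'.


Letters: 14, freq: {'I': 6, 'N': 1, 'D': 1, 'V': 1, 'S': 1, 'B': 1, 'L': 1, 'T': 1, 'Y': 1}
14!/(6!×1!×1!×1!×1!×1!×1!×1!×1!) = 87178291200/720 = 121080960

121080960


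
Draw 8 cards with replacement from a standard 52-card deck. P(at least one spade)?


P(not a spade) = 39/52 = 3/4
P(none in 8 draws) = (3/4)^8 = 6561/65536
P(≥1 spade) = 1 - 6561/65536 = 58975/65536

P = 58975/65536 ≈ 89.99%


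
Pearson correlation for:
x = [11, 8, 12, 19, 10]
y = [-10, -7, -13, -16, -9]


n=5, Σx=60, Σy=-55, Σxy=-716, Σx²=790, Σy²=655
r = (5×(-716) - 60×(-55))/√((5×790 - 60²)(5×655 - (-55)²))
= -280/√(350×250) = -280/√87500 ≈ -280/295.8040 ≈ -0.9466

r ≈ -0.9466


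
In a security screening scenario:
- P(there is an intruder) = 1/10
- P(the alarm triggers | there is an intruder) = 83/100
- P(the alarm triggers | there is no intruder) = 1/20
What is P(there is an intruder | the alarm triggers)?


Using Bayes' theorem:
P(A|B) = P(B|A)·P(A) / P(B)

P(the alarm triggers) = 83/100 × 1/10 + 1/20 × 9/10
= 83/1000 + 9/200 = 16/125

P(there is an intruder|the alarm triggers) = (83/1000) / (16/125) = 83/128

P(there is an intruder|the alarm triggers) = 83/128 ≈ 64.84%
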